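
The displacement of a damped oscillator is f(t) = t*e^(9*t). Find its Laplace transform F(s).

L{e^(9t)} = 1/(s - 9).
Then apply L{t·g(t)} = -d/ds[G(s)] with G(s) = 1/(s - 9):
differentiating 1 time and applying the sign gives (s - 9)^(-2).

F(s) = (s - 9)^(-2)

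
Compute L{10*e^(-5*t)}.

10/(s + 5)

L{10} = 10/s.
By the first shifting theorem, multiplying by e^(-5t) replaces s with s + 5.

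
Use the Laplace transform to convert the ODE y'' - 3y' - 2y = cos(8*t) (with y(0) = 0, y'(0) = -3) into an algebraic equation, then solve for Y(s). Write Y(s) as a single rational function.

Y(s) = (-3*s^2 + s - 192)/(s^4 - 3*s^3 + 62*s^2 - 192*s - 128)

Apply the Laplace transform to the equation.
The derivative rules (L{y''} = s^2 Y - s·y(0) - y'(0) and L{y'} = sY - y(0), with y(0) = 0, y'(0) = -3) turn the left side into (s^2 - 3*s - 2)Y - (-3).
The right side is L{cos(8*t)} = s/(s^2 + 64).
So (s^2 - 3*s - 2)Y = s/(s^2 + 64) + (-3).
Divide through and combine into a single rational function.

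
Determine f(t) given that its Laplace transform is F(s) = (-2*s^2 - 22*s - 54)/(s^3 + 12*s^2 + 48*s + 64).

f(t) = t^2*exp(-4*t) - 6*t*exp(-4*t) - 2*exp(-4*t)

Factor the denominator: s^3 + 12*s^2 + 48*s + 64 = (s + 4)^3.
Partial fraction decomposition gives [-2/(s + 4)] + [-6/(s + 4)^2] + [2/(s + 4)^3].
Invert each term: -2/(s + 4) ↔ -2e^(-4t); -6/(s + 4)^2 ↔ -6t·e^(-4t); 2/(s + 4)^3 ↔ (1)t^2·e^(-4t).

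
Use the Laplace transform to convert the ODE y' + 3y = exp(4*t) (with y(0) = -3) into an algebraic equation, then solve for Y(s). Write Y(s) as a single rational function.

Y(s) = (-3*s + 13)/(s^2 - s - 12)

Take the Laplace transform of both sides.
Using L{y'} = sY - y(0) = sY - (-3), the left side becomes (s + 3)Y - (-3).
The right side is L{exp(4*t)} = 1/(s - 4).
So (s + 3)Y = 1/(s - 4) + (-3).
Solve for Y(s) and write it as one ratio of polynomials.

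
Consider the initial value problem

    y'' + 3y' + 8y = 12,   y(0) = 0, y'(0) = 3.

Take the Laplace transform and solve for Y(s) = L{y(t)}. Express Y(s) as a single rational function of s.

Laplace-transform each side.
The derivative rules (L{y''} = s^2 Y - s·y(0) - y'(0) and L{y'} = sY - y(0), with y(0) = 0, y'(0) = 3) turn the left side into (s^2 + 3*s + 8)Y - (3).
The right side is L{12} = 12/s.
So (s^2 + 3*s + 8)Y = 12/s + (3).
Divide through and combine into a single rational function.

Y(s) = (3*s + 12)/(s^3 + 3*s^2 + 8*s)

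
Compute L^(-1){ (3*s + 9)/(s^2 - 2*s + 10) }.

Complete the square in the denominator: s^2 - 2*s + 10 = (s - 1)^2 + 3^2.
Split the numerator to match: 3*s + 9 = 3·(s - 1) + 4·3.
Invert each term: 3·(s - 1)/((s - 1)^2 + 9) ↔ 3e^(t)cos(3t); 4·3/((s - 1)^2 + 9) ↔ 4e^(t)sin(3t).

4*exp(t)*sin(3*t) + 3*exp(t)*cos(3*t)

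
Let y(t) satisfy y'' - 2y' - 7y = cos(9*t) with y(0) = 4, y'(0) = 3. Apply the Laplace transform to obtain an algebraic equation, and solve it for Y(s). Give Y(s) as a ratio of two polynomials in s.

Apply the Laplace transform to the equation.
With L{y''} = s^2 Y - s·y(0) - y'(0) and L{y'} = sY - y(0), with y(0) = 4, y'(0) = 3: the LHS transforms to (s^2 - 2*s - 7)Y - (4*s - 5).
The right side is L{cos(9*t)} = s/(s^2 + 81).
So (s^2 - 2*s - 7)Y = s/(s^2 + 81) + (4*s - 5).
Solve for Y(s) and write it as one ratio of polynomials.

Y(s) = (4*s^3 - 5*s^2 + 325*s - 405)/(s^4 - 2*s^3 + 74*s^2 - 162*s - 567)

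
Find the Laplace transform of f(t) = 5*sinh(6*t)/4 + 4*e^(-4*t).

15/(2*(s^2 - 36)) + 4/(s + 4)

By linearity of the Laplace transform, transform each term separately.
(5/4)·[L{sinh(6t)} = 6/(s^2 - 36)]; (4)·[L{e^(-4t)} = 1/(s + 4)].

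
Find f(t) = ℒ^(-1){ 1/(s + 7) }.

f(t) = exp(-7*t)

Since L{e^(-7t)} = 1/(s + 7), the inverse is e^(-7*t).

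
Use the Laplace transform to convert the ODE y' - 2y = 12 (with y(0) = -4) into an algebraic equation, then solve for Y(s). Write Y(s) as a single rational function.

Apply the Laplace transform to the equation.
With L{y'} = sY - y(0) = sY - (-4): the LHS transforms to (s - 2)Y - (-4).
The right side is L{12} = 12/s.
So (s - 2)Y = 12/s + (-4).
Divide through and combine into a single rational function.

Y(s) = (-4*s + 12)/(s^2 - 2*s)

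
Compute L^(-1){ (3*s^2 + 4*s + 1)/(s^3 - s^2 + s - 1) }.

Factor the denominator: s^3 - s^2 + s - 1 = (s - 1)*(s^2 + 1).
Partial fraction decomposition gives [4/(s - 1)] + [-s/(s^2 + 1)] + [3/(s^2 + 1)].
Invert each term: 4/(s - 1) ↔ 4e^(t); -1·s/(s^2 + 1) ↔ -cos(t); 3·1/(s^2 + 1) ↔ 3sin(t).

4*exp(t) + 3*sin(t) - cos(t)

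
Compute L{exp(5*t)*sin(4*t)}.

4/((s - 5)^2 + 16)

L{sin(4t)} = 4/(s^2 + 16).
By the first shifting theorem, multiplying by e^(5t) replaces s with s - 5.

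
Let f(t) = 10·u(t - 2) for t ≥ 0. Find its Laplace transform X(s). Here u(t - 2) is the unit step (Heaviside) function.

X(s) = 10*exp(-2*s)/s

By the second shifting theorem, L{u(t - c)·g(t - c)} = e^(-cs)·G(s) with c = 2 and G(s) = L{g(t)}.
L{10} = 10/s.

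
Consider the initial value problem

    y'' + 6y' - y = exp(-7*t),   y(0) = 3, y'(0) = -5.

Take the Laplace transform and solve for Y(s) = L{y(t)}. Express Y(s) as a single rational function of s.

Y(s) = (3*s^2 + 34*s + 92)/(s^3 + 13*s^2 + 41*s - 7)

Take the Laplace transform of both sides.
With L{y''} = s^2 Y - s·y(0) - y'(0) and L{y'} = sY - y(0), with y(0) = 3, y'(0) = -5: the LHS transforms to (s^2 + 6*s - 1)Y - (3*s + 13).
The right side is L{exp(-7*t)} = 1/(s + 7).
So (s^2 + 6*s - 1)Y = 1/(s + 7) + (3*s + 13).
Isolate Y and clear denominators.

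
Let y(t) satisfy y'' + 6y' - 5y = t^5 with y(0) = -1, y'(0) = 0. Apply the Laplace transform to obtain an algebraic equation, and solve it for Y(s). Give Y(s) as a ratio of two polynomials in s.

Y(s) = (-s^7 - 6*s^6 + 120)/(s^8 + 6*s^7 - 5*s^6)

Laplace-transform each side.
With L{y''} = s^2 Y - s·y(0) - y'(0) and L{y'} = sY - y(0), with y(0) = -1, y'(0) = 0: the LHS transforms to (s^2 + 6*s - 5)Y - (-s - 6).
The right side is L{t^5} = 120/s^6.
So (s^2 + 6*s - 5)Y = 120/s^6 + (-s - 6).
Solve for Y(s) and write it as one ratio of polynomials.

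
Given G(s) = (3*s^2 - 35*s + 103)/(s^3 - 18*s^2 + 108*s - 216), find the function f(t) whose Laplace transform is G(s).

Factor the denominator: s^3 - 18*s^2 + 108*s - 216 = (s - 6)^3.
Partial fraction decomposition gives [3/(s - 6)] + [(s - 6)^(-2)] + [(s - 6)^(-3)].
Invert each term: 3/(s - 6) ↔ 3e^(6t); 1/(s - 6)^2 ↔ t·e^(6t); 1/(s - 6)^3 ↔ (1/2)t^2·e^(6t).

f(t) = t^2*exp(6*t)/2 + t*exp(6*t) + 3*exp(6*t)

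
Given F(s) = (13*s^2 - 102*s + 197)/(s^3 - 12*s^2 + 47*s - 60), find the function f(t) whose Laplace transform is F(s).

Factor the denominator: s^3 - 12*s^2 + 47*s - 60 = (s - 5)*(s - 4)*(s - 3).
Partial fraction decomposition gives [3/(s - 4)] + [6/(s - 5)] + [4/(s - 3)].
Invert each term: 3/(s - 4) ↔ 3e^(4t); 6/(s - 5) ↔ 6e^(5t); 4/(s - 3) ↔ 4e^(3t).

f(t) = 6*exp(5*t) + 3*exp(4*t) + 4*exp(3*t)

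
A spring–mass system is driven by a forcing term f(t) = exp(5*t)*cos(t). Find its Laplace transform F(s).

F(s) = (s - 5)/((s - 5)^2 + 1)

L{cos(t)} = s/(s^2 + 1).
By the first shifting theorem, multiplying by e^(5t) replaces s with s - 5.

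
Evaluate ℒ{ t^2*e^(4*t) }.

L{e^(4t)} = 1/(s - 4).
Then apply L{t^2·g(t)} = (-1)^2 d^2/ds^2[G(s)] with G(s) = 1/(s - 4):
differentiating 2 times and applying the sign gives 2/(s - 4)^3.

2/(s - 4)^3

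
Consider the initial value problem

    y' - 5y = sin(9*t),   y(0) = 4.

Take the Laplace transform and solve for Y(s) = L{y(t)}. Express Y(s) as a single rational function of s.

Y(s) = (4*s^2 + 333)/(s^3 - 5*s^2 + 81*s - 405)

Take the Laplace transform of both sides.
Using L{y'} = sY - y(0) = sY - 4, the left side becomes (s - 5)Y - (4).
The right side is L{sin(9*t)} = 9/(s^2 + 81).
So (s - 5)Y = 9/(s^2 + 81) + (4).
Solve for Y(s) and write it as one ratio of polynomials.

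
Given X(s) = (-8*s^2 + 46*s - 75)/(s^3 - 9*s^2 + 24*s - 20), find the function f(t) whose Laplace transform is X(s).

f(t) = 5*t*exp(2*t) - 5*exp(5*t) - 3*exp(2*t)

Factor the denominator: s^3 - 9*s^2 + 24*s - 20 = (s - 5)*(s - 2)^2.
Partial fraction decomposition gives [-3/(s - 2)] + [5/(s - 2)^2] + [-5/(s - 5)].
Invert each term: -3/(s - 2) ↔ -3e^(2t); 5/(s - 2)^2 ↔ 5t·e^(2t); -5/(s - 5) ↔ -5e^(5t).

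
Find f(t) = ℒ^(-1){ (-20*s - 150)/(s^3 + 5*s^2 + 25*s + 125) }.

Factor the denominator: s^3 + 5*s^2 + 25*s + 125 = (s + 5)*(s^2 + 25).
Partial fraction decomposition gives [-1/(s + 5)] + [s/(s^2 + 25)] + [-25/(s^2 + 25)].
Invert each term: -1/(s + 5) ↔ -e^(-5t); 1·s/(s^2 + 25) ↔ cos(5t); -5·5/(s^2 + 25) ↔ -5sin(5t).

f(t) = -5*sin(5*t) + cos(5*t) - exp(-5*t)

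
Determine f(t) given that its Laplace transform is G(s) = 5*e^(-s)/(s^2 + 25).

The factor e^(-s) signals a time shift by c = 1 (second shifting theorem).
L{sin(5t)} = 5/(s^2 + 25), so L^-1{5/(s^2 + 25)} = sin(5*t).
Hence the inverse is u(t - 1) times that function evaluated at t - 1.

f(t) = Heaviside(t - 1)*(sin(5*t - 5))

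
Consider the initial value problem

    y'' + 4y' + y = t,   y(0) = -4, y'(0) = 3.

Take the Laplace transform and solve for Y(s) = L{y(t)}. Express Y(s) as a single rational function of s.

Y(s) = (-4*s^3 - 13*s^2 + 1)/(s^4 + 4*s^3 + s^2)

Take the Laplace transform of both sides.
With L{y''} = s^2 Y - s·y(0) - y'(0) and L{y'} = sY - y(0), with y(0) = -4, y'(0) = 3: the LHS transforms to (s^2 + 4*s + 1)Y - (-4*s - 13).
The right side is L{t} = s^(-2).
So (s^2 + 4*s + 1)Y = s^(-2) + (-4*s - 13).
Solve for Y(s) and write it as one ratio of polynomials.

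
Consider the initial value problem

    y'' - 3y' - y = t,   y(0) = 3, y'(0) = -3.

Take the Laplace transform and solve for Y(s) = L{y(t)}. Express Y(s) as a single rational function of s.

Y(s) = (3*s^3 - 12*s^2 + 1)/(s^4 - 3*s^3 - s^2)

Laplace-transform each side.
With L{y''} = s^2 Y - s·y(0) - y'(0) and L{y'} = sY - y(0), with y(0) = 3, y'(0) = -3: the LHS transforms to (s^2 - 3*s - 1)Y - (3*s - 12).
The right side is L{t} = s^(-2).
So (s^2 - 3*s - 1)Y = s^(-2) + (3*s - 12).
Isolate Y and clear denominators.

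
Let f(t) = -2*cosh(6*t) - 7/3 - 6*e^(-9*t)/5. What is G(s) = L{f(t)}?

G(s) = -2*s/(s^2 - 36) - 6/(5*(s + 9)) - 7/(3*s)

The transform is linear, so treat each term independently.
(-6/5)·[L{e^(-9t)} = 1/(s + 9)]; L{-7/3} = (-7/3)/s; (-2)·[L{cosh(6t)} = s/(s^2 - 36)].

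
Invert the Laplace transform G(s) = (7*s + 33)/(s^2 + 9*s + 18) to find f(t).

f(t) = 4*exp(-3*t) + 3*exp(-6*t)

Factor the denominator: s^2 + 9*s + 18 = (s + 3)*(s + 6).
Partial fraction decomposition gives [3/(s + 6)] + [4/(s + 3)].
Invert each term: 3/(s + 6) ↔ 3e^(-6t); 4/(s + 3) ↔ 4e^(-3t).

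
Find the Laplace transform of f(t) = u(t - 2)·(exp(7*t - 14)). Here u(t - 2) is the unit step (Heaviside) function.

By the second shifting theorem, L{u(t - c)·g(t - c)} = e^(-cs)·G(s) with c = 2 and G(s) = L{g(t)}.
L{e^(7t)} = 1/(s - 7).

exp(-2*s)/(s - 7)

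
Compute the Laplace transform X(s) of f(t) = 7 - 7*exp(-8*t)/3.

Apply the Laplace transform termwise.
(-7/3)·[L{e^(-8t)} = 1/(s + 8)]; L{7} = 7/s.

X(s) = -7/(3*(s + 8)) + 7/s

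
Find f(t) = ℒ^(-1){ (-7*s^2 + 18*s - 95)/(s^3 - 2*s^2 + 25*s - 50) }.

f(t) = -3*exp(2*t) + 2*sin(5*t) - 4*cos(5*t)

Factor the denominator: s^3 - 2*s^2 + 25*s - 50 = (s - 2)*(s^2 + 25).
Partial fraction decomposition gives [-3/(s - 2)] + [-4*s/(s^2 + 25)] + [10/(s^2 + 25)].
Invert each term: -3/(s - 2) ↔ -3e^(2t); -4·s/(s^2 + 25) ↔ -4cos(5t); 2·5/(s^2 + 25) ↔ 2sin(5t).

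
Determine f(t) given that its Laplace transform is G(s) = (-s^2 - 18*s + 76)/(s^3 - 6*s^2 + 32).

Factor the denominator: s^3 - 6*s^2 + 32 = (s - 4)^2*(s + 2).
Partial fraction decomposition gives [-4/(s - 4)] + [-2/(s - 4)^2] + [3/(s + 2)].
Invert each term: -4/(s - 4) ↔ -4e^(4t); -2/(s - 4)^2 ↔ -2t·e^(4t); 3/(s + 2) ↔ 3e^(-2t).

f(t) = -2*t*exp(4*t) - 4*exp(4*t) + 3*exp(-2*t)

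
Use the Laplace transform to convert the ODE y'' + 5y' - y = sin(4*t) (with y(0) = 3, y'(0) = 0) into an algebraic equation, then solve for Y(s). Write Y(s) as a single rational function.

Take the Laplace transform of both sides.
With L{y''} = s^2 Y - s·y(0) - y'(0) and L{y'} = sY - y(0), with y(0) = 3, y'(0) = 0: the LHS transforms to (s^2 + 5*s - 1)Y - (3*s + 15).
The right side is L{sin(4*t)} = 4/(s^2 + 16).
So (s^2 + 5*s - 1)Y = 4/(s^2 + 16) + (3*s + 15).
Isolate Y and clear denominators.

Y(s) = (3*s^3 + 15*s^2 + 48*s + 244)/(s^4 + 5*s^3 + 15*s^2 + 80*s - 16)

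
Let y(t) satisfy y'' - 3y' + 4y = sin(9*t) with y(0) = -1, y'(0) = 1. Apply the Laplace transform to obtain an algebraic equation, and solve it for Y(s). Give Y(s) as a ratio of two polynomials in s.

Y(s) = (-s^3 + 4*s^2 - 81*s + 333)/(s^4 - 3*s^3 + 85*s^2 - 243*s + 324)

Transform both sides with L{·}.
Using L{y''} = s^2 Y - s·y(0) - y'(0) and L{y'} = sY - y(0), with y(0) = -1, y'(0) = 1, the left side becomes (s^2 - 3*s + 4)Y - (-s + 4).
The right side is L{sin(9*t)} = 9/(s^2 + 81).
So (s^2 - 3*s + 4)Y = 9/(s^2 + 81) + (-s + 4).
Divide through and combine into a single rational function.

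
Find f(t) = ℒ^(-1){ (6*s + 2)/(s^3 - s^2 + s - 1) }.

Factor the denominator: s^3 - s^2 + s - 1 = (s - 1)*(s^2 + 1).
Partial fraction decomposition gives [4/(s - 1)] + [-4*s/(s^2 + 1)] + [2/(s^2 + 1)].
Invert each term: 4/(s - 1) ↔ 4e^(t); -4·s/(s^2 + 1) ↔ -4cos(t); 2·1/(s^2 + 1) ↔ 2sin(t).

f(t) = 4*exp(t) + 2*sin(t) - 4*cos(t)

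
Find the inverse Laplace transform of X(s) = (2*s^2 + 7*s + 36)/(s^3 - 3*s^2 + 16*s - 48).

3*exp(3*t) + sin(4*t) - cos(4*t)

Factor the denominator: s^3 - 3*s^2 + 16*s - 48 = (s - 3)*(s^2 + 16).
Partial fraction decomposition gives [3/(s - 3)] + [-s/(s^2 + 16)] + [4/(s^2 + 16)].
Invert each term: 3/(s - 3) ↔ 3e^(3t); -1·s/(s^2 + 16) ↔ -cos(4t); 1·4/(s^2 + 16) ↔ sin(4t).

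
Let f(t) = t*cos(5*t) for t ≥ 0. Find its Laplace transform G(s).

G(s) = (s - 5)*(s + 5)/(s^2 + 25)^2

L{cos(5t)} = s/(s^2 + 25).
Then apply L{t·g(t)} = -d/ds[H(s)] with H(s) = s/(s^2 + 25):
differentiating 1 time and applying the sign gives (s - 5)*(s + 5)/(s^2 + 25)^2.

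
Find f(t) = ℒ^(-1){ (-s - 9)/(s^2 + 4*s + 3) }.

f(t) = -4*exp(-t) + 3*exp(-3*t)

Factor the denominator: s^2 + 4*s + 3 = (s + 1)*(s + 3).
Partial fraction decomposition gives [-4/(s + 1)] + [3/(s + 3)].
Invert each term: -4/(s + 1) ↔ -4e^(-t); 3/(s + 3) ↔ 3e^(-3t).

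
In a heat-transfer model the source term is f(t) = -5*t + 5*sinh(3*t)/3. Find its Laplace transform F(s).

The transform is linear, so treat each term independently.
(5/3)·[L{sinh(3t)} = 3/(s^2 - 9)]; (-5)·[L{t} = 1!/s^2 = 1/s^2].

F(s) = 5/(s^2 - 9) - 5/s^2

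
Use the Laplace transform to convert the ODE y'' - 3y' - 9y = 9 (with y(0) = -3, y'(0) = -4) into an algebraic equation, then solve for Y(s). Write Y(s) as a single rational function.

Take the Laplace transform of both sides.
The derivative rules (L{y''} = s^2 Y - s·y(0) - y'(0) and L{y'} = sY - y(0), with y(0) = -3, y'(0) = -4) turn the left side into (s^2 - 3*s - 9)Y - (-3*s + 5).
The right side is L{9} = 9/s.
So (s^2 - 3*s - 9)Y = 9/s + (-3*s + 5).
Isolate Y and clear denominators.

Y(s) = (-3*s^2 + 5*s + 9)/(s^3 - 3*s^2 - 9*s)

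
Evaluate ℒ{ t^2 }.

L{t^2} = 2!/s^3 = 2/s^3.

2/s^3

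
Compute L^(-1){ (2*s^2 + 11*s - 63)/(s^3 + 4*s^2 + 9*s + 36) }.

Factor the denominator: s^3 + 4*s^2 + 9*s + 36 = (s + 4)*(s^2 + 9).
Partial fraction decomposition gives [-3/(s + 4)] + [5*s/(s^2 + 9)] + [-9/(s^2 + 9)].
Invert each term: -3/(s + 4) ↔ -3e^(-4t); 5·s/(s^2 + 9) ↔ 5cos(3t); -3·3/(s^2 + 9) ↔ -3sin(3t).

-3*sin(3*t) + 5*cos(3*t) - 3*exp(-4*t)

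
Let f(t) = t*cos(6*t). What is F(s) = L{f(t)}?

L{cos(6t)} = s/(s^2 + 36).
Then apply L{t·g(t)} = -d/ds[G(s)] with G(s) = s/(s^2 + 36):
differentiating 1 time and applying the sign gives (s - 6)*(s + 6)/(s^2 + 36)^2.

F(s) = (s - 6)*(s + 6)/(s^2 + 36)^2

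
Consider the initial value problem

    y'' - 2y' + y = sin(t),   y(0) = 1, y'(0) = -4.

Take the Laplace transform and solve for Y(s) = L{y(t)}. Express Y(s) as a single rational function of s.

Y(s) = (s^3 - 6*s^2 + s - 5)/(s^4 - 2*s^3 + 2*s^2 - 2*s + 1)

Laplace-transform each side.
The derivative rules (L{y''} = s^2 Y - s·y(0) - y'(0) and L{y'} = sY - y(0), with y(0) = 1, y'(0) = -4) turn the left side into (s^2 - 2*s + 1)Y - (s - 6).
The right side is L{sin(t)} = 1/(s^2 + 1).
So (s^2 - 2*s + 1)Y = 1/(s^2 + 1) + (s - 6).
Divide through and combine into a single rational function.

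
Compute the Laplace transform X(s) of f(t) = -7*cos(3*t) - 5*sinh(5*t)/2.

Apply the Laplace transform termwise.
(-5/2)·[L{sinh(5t)} = 5/(s^2 - 25)]; (-7)·[L{cos(3t)} = s/(s^2 + 9)].

X(s) = -7*s/(s^2 + 9) - 25/(2*(s^2 - 25))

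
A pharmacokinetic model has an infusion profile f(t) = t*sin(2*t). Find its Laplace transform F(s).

L{sin(2t)} = 2/(s^2 + 4).
Then apply L{t·g(t)} = -d/ds[G(s)] with G(s) = 2/(s^2 + 4):
differentiating 1 time and applying the sign gives 4*s/(s^2 + 4)^2.

F(s) = 4*s/(s^2 + 4)^2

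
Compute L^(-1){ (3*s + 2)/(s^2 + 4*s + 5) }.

-4*exp(-2*t)*sin(t) + 3*exp(-2*t)*cos(t)

Complete the square in the denominator: s^2 + 4*s + 5 = (s + 2)^2 + 1^2.
Split the numerator to match: 3*s + 2 = 3·(s + 2) - 4·1.
Invert each term: 3·(s + 2)/((s + 2)^2 + 1) ↔ 3e^(-2t)cos(t); -4·1/((s + 2)^2 + 1) ↔ -4e^(-2t)sin(t).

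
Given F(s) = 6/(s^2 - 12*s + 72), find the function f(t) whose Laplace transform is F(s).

f(t) = exp(6*t)*sin(6*t)

Rewrite the denominator: s^2 - 12*s + 72 = (s - 6)^2 + 36.
The form in (s - 6) signals a first-shifting-theorem factor e^(6t).
Since L{sin(6t)} = 6/(s^2 + 36), the inverse is exp(6*t)*sin(6*t).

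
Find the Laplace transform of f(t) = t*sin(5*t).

L{sin(5t)} = 5/(s^2 + 25).
Then apply L{t·g(t)} = -d/ds[G(s)] with G(s) = 5/(s^2 + 25):
differentiating 1 time and applying the sign gives 10*s/(s^2 + 25)^2.

10*s/(s^2 + 25)^2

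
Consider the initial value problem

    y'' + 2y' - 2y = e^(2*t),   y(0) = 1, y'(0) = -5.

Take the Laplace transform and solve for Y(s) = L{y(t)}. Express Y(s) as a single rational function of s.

Transform both sides with L{·}.
Using L{y''} = s^2 Y - s·y(0) - y'(0) and L{y'} = sY - y(0), with y(0) = 1, y'(0) = -5, the left side becomes (s^2 + 2*s - 2)Y - (s - 3).
The right side is L{e^(2*t)} = 1/(s - 2).
So (s^2 + 2*s - 2)Y = 1/(s - 2) + (s - 3).
Solve for Y(s) and write it as one ratio of polynomials.

Y(s) = (s^2 - 5*s + 7)/(s^3 - 6*s + 4)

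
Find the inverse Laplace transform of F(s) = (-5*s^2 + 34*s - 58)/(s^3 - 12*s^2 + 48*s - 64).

-t^2*exp(4*t) - 6*t*exp(4*t) - 5*exp(4*t)

Factor the denominator: s^3 - 12*s^2 + 48*s - 64 = (s - 4)^3.
Partial fraction decomposition gives [-5/(s - 4)] + [-6/(s - 4)^2] + [-2/(s - 4)^3].
Invert each term: -5/(s - 4) ↔ -5e^(4t); -6/(s - 4)^2 ↔ -6t·e^(4t); -2/(s - 4)^3 ↔ (-1)t^2·e^(4t).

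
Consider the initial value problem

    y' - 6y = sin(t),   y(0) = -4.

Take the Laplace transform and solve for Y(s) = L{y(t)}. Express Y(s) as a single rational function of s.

Y(s) = (-4*s^2 - 3)/(s^3 - 6*s^2 + s - 6)

Transform both sides with L{·}.
Using L{y'} = sY - y(0) = sY - (-4), the left side becomes (s - 6)Y - (-4).
The right side is L{sin(t)} = 1/(s^2 + 1).
So (s - 6)Y = 1/(s^2 + 1) + (-4).
Solve for Y(s) and write it as one ratio of polynomials.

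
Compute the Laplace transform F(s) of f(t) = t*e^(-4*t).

L{e^(-4t)} = 1/(s + 4).
Then apply L{t·g(t)} = -d/ds[G(s)] with G(s) = 1/(s + 4):
differentiating 1 time and applying the sign gives (s + 4)^(-2).

F(s) = (s + 4)^(-2)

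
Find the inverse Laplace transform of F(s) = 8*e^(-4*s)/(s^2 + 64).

Heaviside(t - 4)*(sin(8*t - 32))

The factor e^(-4s) signals a time shift by c = 4 (second shifting theorem).
L{sin(8t)} = 8/(s^2 + 64), so L^-1{8/(s^2 + 64)} = sin(8*t).
Hence the inverse is u(t - 4) times that function evaluated at t - 4.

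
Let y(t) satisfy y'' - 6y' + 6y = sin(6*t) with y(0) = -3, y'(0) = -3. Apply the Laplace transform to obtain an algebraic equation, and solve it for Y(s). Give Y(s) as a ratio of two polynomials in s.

Transform both sides with L{·}.
The derivative rules (L{y''} = s^2 Y - s·y(0) - y'(0) and L{y'} = sY - y(0), with y(0) = -3, y'(0) = -3) turn the left side into (s^2 - 6*s + 6)Y - (-3*s + 15).
The right side is L{sin(6*t)} = 6/(s^2 + 36).
So (s^2 - 6*s + 6)Y = 6/(s^2 + 36) + (-3*s + 15).
Isolate Y and clear denominators.

Y(s) = (-3*s^3 + 15*s^2 - 108*s + 546)/(s^4 - 6*s^3 + 42*s^2 - 216*s + 216)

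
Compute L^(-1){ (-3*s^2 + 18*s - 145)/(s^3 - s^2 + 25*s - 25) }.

-5*exp(t) + 4*sin(5*t) + 2*cos(5*t)

Factor the denominator: s^3 - s^2 + 25*s - 25 = (s - 1)*(s^2 + 25).
Partial fraction decomposition gives [-5/(s - 1)] + [2*s/(s^2 + 25)] + [20/(s^2 + 25)].
Invert each term: -5/(s - 1) ↔ -5e^(t); 2·s/(s^2 + 25) ↔ 2cos(5t); 4·5/(s^2 + 25) ↔ 4sin(5t).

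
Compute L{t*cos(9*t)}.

L{cos(9t)} = s/(s^2 + 81).
Then apply L{t·g(t)} = -d/ds[G(s)] with G(s) = s/(s^2 + 81):
differentiating 1 time and applying the sign gives (s - 9)*(s + 9)/(s^2 + 81)^2.

(s - 9)*(s + 9)/(s^2 + 81)^2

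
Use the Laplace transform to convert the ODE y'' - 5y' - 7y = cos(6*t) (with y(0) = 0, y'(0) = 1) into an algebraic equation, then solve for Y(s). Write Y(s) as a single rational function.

Y(s) = (s^2 + s + 36)/(s^4 - 5*s^3 + 29*s^2 - 180*s - 252)

Transform both sides with L{·}.
The derivative rules (L{y''} = s^2 Y - s·y(0) - y'(0) and L{y'} = sY - y(0), with y(0) = 0, y'(0) = 1) turn the left side into (s^2 - 5*s - 7)Y - (1).
The right side is L{cos(6*t)} = s/(s^2 + 36).
So (s^2 - 5*s - 7)Y = s/(s^2 + 36) + (1).
Divide through and combine into a single rational function.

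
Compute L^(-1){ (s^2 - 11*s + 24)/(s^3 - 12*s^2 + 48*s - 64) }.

-2*t^2*exp(4*t) - 3*t*exp(4*t) + exp(4*t)

Factor the denominator: s^3 - 12*s^2 + 48*s - 64 = (s - 4)^3.
Partial fraction decomposition gives [1/(s - 4)] + [-3/(s - 4)^2] + [-4/(s - 4)^3].
Invert each term: 1/(s - 4) ↔ e^(4t); -3/(s - 4)^2 ↔ -3t·e^(4t); -4/(s - 4)^3 ↔ (-2)t^2·e^(4t).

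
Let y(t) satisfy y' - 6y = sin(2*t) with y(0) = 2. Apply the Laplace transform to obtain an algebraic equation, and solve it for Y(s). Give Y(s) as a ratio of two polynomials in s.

Y(s) = (2*s^2 + 10)/(s^3 - 6*s^2 + 4*s - 24)

Apply the Laplace transform to the equation.
The derivative rules (L{y'} = sY - y(0) = sY - 2) turn the left side into (s - 6)Y - (2).
The right side is L{sin(2*t)} = 2/(s^2 + 4).
So (s - 6)Y = 2/(s^2 + 4) + (2).
Solve for Y(s) and write it as one ratio of polynomials.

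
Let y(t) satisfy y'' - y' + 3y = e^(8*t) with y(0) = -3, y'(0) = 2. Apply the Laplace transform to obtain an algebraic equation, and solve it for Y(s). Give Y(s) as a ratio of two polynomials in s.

Y(s) = (-3*s^2 + 29*s - 39)/(s^3 - 9*s^2 + 11*s - 24)

Take the Laplace transform of both sides.
With L{y''} = s^2 Y - s·y(0) - y'(0) and L{y'} = sY - y(0), with y(0) = -3, y'(0) = 2: the LHS transforms to (s^2 - s + 3)Y - (-3*s + 5).
The right side is L{e^(8*t)} = 1/(s - 8).
So (s^2 - s + 3)Y = 1/(s - 8) + (-3*s + 5).
Divide through and combine into a single rational function.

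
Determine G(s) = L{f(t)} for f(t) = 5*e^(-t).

L{5} = 5/s.
By the first shifting theorem, multiplying by e^(-t) replaces s with s + 1.

G(s) = 5/(s + 1)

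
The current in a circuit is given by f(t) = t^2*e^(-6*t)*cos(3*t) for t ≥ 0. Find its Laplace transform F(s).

F(s) = 2*(s + 6)*(s^2 + 12*s + 9)/(s^2 + 12*s + 45)^3

L{cos(3t)} = s/(s^2 + 9).
Multiplying by e^(-6t) shifts s → s + 6, so L{e^(-6*t)*cos(3*t)} = (s + 6)/((s + 6)^2 + 9).
Then apply L{t^2·g(t)} = (-1)^2 d^2/ds^2[G(s)] with G(s) = (s + 6)/((s + 6)^2 + 9):
differentiating 2 times and applying the sign gives 2*(s + 6)*(s^2 + 12*s + 9)/(s^2 + 12*s + 45)^3.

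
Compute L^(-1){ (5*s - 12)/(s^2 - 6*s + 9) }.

Factor the denominator: s^2 - 6*s + 9 = (s - 3)^2.
Partial fraction decomposition gives [5/(s - 3)] + [3/(s - 3)^2].
Invert each term: 5/(s - 3) ↔ 5e^(3t); 3/(s - 3)^2 ↔ 3t·e^(3t).

3*t*exp(3*t) + 5*exp(3*t)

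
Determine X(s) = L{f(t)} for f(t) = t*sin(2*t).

X(s) = 4*s/(s^2 + 4)^2

L{sin(2t)} = 2/(s^2 + 4).
Then apply L{t·g(t)} = -d/ds[G(s)] with G(s) = 2/(s^2 + 4):
differentiating 1 time and applying the sign gives 4*s/(s^2 + 4)^2.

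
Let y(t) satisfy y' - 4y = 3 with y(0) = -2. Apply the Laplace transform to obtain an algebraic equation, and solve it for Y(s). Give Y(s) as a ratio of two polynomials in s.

Y(s) = (-2*s + 3)/(s^2 - 4*s)

Apply the Laplace transform to the equation.
The derivative rules (L{y'} = sY - y(0) = sY - (-2)) turn the left side into (s - 4)Y - (-2).
The right side is L{3} = 3/s.
So (s - 4)Y = 3/s + (-2).
Isolate Y and clear denominators.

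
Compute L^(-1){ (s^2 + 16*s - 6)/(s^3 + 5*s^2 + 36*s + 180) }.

sin(6*t) + 2*cos(6*t) - exp(-5*t)

Factor the denominator: s^3 + 5*s^2 + 36*s + 180 = (s + 5)*(s^2 + 36).
Partial fraction decomposition gives [-1/(s + 5)] + [2*s/(s^2 + 36)] + [6/(s^2 + 36)].
Invert each term: -1/(s + 5) ↔ -e^(-5t); 2·s/(s^2 + 36) ↔ 2cos(6t); 1·6/(s^2 + 36) ↔ sin(6t).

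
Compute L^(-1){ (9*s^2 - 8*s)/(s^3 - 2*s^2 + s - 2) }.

Factor the denominator: s^3 - 2*s^2 + s - 2 = (s - 2)*(s^2 + 1).
Partial fraction decomposition gives [4/(s - 2)] + [5*s/(s^2 + 1)] + [2/(s^2 + 1)].
Invert each term: 4/(s - 2) ↔ 4e^(2t); 5·s/(s^2 + 1) ↔ 5cos(t); 2·1/(s^2 + 1) ↔ 2sin(t).

4*exp(2*t) + 2*sin(t) + 5*cos(t)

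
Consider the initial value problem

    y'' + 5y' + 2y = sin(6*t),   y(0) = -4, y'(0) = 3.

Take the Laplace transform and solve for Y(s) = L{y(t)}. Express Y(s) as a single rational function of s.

Transform both sides with L{·}.
Using L{y''} = s^2 Y - s·y(0) - y'(0) and L{y'} = sY - y(0), with y(0) = -4, y'(0) = 3, the left side becomes (s^2 + 5*s + 2)Y - (-4*s - 17).
The right side is L{sin(6*t)} = 6/(s^2 + 36).
So (s^2 + 5*s + 2)Y = 6/(s^2 + 36) + (-4*s - 17).
Solve for Y(s) and write it as one ratio of polynomials.

Y(s) = (-4*s^3 - 17*s^2 - 144*s - 606)/(s^4 + 5*s^3 + 38*s^2 + 180*s + 72)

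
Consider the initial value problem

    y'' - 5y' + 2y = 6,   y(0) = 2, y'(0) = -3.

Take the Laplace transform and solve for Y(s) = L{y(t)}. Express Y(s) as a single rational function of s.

Y(s) = (2*s^2 - 13*s + 6)/(s^3 - 5*s^2 + 2*s)

Transform both sides with L{·}.
Using L{y''} = s^2 Y - s·y(0) - y'(0) and L{y'} = sY - y(0), with y(0) = 2, y'(0) = -3, the left side becomes (s^2 - 5*s + 2)Y - (2*s - 13).
The right side is L{6} = 6/s.
So (s^2 - 5*s + 2)Y = 6/s + (2*s - 13).
Isolate Y and clear denominators.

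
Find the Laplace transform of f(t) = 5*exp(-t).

5/(s + 1)

L{5} = 5/s.
By the first shifting theorem, multiplying by e^(-t) replaces s with s + 1.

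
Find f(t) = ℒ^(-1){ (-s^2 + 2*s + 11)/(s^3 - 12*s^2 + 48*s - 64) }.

f(t) = 3*t^2*exp(4*t)/2 - 6*t*exp(4*t) - exp(4*t)

Factor the denominator: s^3 - 12*s^2 + 48*s - 64 = (s - 4)^3.
Partial fraction decomposition gives [-1/(s - 4)] + [-6/(s - 4)^2] + [3/(s - 4)^3].
Invert each term: -1/(s - 4) ↔ -e^(4t); -6/(s - 4)^2 ↔ -6t·e^(4t); 3/(s - 4)^3 ↔ (3/2)t^2·e^(4t).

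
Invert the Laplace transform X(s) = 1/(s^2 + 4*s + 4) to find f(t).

Rewrite the denominator: s^2 + 4*s + 4 = (s + 2)^2.
The form in (s + 2) signals a first-shifting-theorem factor e^(-2t).
Since L{t} = 1!/s^2 = 1/s^2, the inverse is t*e^(-2*t).

f(t) = t*exp(-2*t)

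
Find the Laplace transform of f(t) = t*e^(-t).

(s + 1)^(-2)

L{e^(-t)} = 1/(s + 1).
Then apply L{t·g(t)} = -d/ds[G(s)] with G(s) = 1/(s + 1):
differentiating 1 time and applying the sign gives (s + 1)^(-2).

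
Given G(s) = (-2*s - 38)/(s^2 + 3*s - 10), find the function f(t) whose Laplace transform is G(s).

f(t) = -6*exp(2*t) + 4*exp(-5*t)

Factor the denominator: s^2 + 3*s - 10 = (s - 2)*(s + 5).
Partial fraction decomposition gives [4/(s + 5)] + [-6/(s - 2)].
Invert each term: 4/(s + 5) ↔ 4e^(-5t); -6/(s - 2) ↔ -6e^(2t).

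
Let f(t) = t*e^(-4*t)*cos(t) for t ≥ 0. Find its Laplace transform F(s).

F(s) = (s + 3)*(s + 5)/(s^2 + 8*s + 17)^2

L{cos(t)} = s/(s^2 + 1).
Multiplying by e^(-4t) shifts s → s + 4, so L{e^(-4*t)*cos(t)} = (s + 4)/((s + 4)^2 + 1).
Then apply L{t·g(t)} = -d/ds[G(s)] with G(s) = (s + 4)/((s + 4)^2 + 1):
differentiating 1 time and applying the sign gives (s + 3)*(s + 5)/(s^2 + 8*s + 17)^2.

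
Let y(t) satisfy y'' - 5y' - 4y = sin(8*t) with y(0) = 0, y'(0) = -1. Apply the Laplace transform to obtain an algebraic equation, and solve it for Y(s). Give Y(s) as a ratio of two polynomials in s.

Laplace-transform each side.
Using L{y''} = s^2 Y - s·y(0) - y'(0) and L{y'} = sY - y(0), with y(0) = 0, y'(0) = -1, the left side becomes (s^2 - 5*s - 4)Y - (-1).
The right side is L{sin(8*t)} = 8/(s^2 + 64).
So (s^2 - 5*s - 4)Y = 8/(s^2 + 64) + (-1).
Divide through and combine into a single rational function.

Y(s) = (-s^2 - 56)/(s^4 - 5*s^3 + 60*s^2 - 320*s - 256)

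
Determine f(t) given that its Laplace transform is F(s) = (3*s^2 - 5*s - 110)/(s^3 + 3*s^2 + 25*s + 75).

f(t) = -4*sin(5*t) + 5*cos(5*t) - 2*exp(-3*t)

Factor the denominator: s^3 + 3*s^2 + 25*s + 75 = (s + 3)*(s^2 + 25).
Partial fraction decomposition gives [-2/(s + 3)] + [5*s/(s^2 + 25)] + [-20/(s^2 + 25)].
Invert each term: -2/(s + 3) ↔ -2e^(-3t); 5·s/(s^2 + 25) ↔ 5cos(5t); -4·5/(s^2 + 25) ↔ -4sin(5t).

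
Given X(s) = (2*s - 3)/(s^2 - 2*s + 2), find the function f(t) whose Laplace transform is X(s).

f(t) = -exp(t)*sin(t) + 2*exp(t)*cos(t)

Complete the square in the denominator: s^2 - 2*s + 2 = (s - 1)^2 + 1^2.
Split the numerator to match: 2*s - 3 = 2·(s - 1) - 1·1.
Invert each term: 2·(s - 1)/((s - 1)^2 + 1) ↔ 2e^(t)cos(t); -1·1/((s - 1)^2 + 1) ↔ -e^(t)sin(t).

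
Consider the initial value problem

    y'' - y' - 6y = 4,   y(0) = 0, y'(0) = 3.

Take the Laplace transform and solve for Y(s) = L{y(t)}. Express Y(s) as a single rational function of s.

Y(s) = (3*s + 4)/(s^3 - s^2 - 6*s)

Laplace-transform each side.
Using L{y''} = s^2 Y - s·y(0) - y'(0) and L{y'} = sY - y(0), with y(0) = 0, y'(0) = 3, the left side becomes (s^2 - s - 6)Y - (3).
The right side is L{4} = 4/s.
So (s^2 - s - 6)Y = 4/s + (3).
Isolate Y and clear denominators.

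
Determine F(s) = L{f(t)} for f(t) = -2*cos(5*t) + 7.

By linearity of the Laplace transform, transform each term separately.
(-2)·[L{cos(5t)} = s/(s^2 + 25)]; L{7} = 7/s.

F(s) = -2*s/(s^2 + 25) + 7/s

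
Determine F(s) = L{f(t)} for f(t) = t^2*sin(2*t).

F(s) = 4*(3*s^2 - 4)/(s^2 + 4)^3

L{sin(2t)} = 2/(s^2 + 4).
Then apply L{t^2·g(t)} = (-1)^2 d^2/ds^2[G(s)] with G(s) = 2/(s^2 + 4):
differentiating 2 times and applying the sign gives 4*(3*s^2 - 4)/(s^2 + 4)^3.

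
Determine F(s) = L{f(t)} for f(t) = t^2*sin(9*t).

F(s) = 54*(s^2 - 27)/(s^2 + 81)^3

L{sin(9t)} = 9/(s^2 + 81).
Then apply L{t^2·g(t)} = (-1)^2 d^2/ds^2[G(s)] with G(s) = 9/(s^2 + 81):
differentiating 2 times and applying the sign gives 54*(s^2 - 27)/(s^2 + 81)^3.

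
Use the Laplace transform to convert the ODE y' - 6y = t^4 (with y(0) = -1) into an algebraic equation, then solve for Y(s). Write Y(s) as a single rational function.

Y(s) = (-s^5 + 24)/(s^6 - 6*s^5)

Apply the Laplace transform to the equation.
The derivative rules (L{y'} = sY - y(0) = sY - (-1)) turn the left side into (s - 6)Y - (-1).
The right side is L{t^4} = 24/s^5.
So (s - 6)Y = 24/s^5 + (-1).
Isolate Y and clear denominators.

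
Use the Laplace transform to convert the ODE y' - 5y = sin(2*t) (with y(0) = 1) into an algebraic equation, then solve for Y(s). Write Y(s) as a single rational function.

Y(s) = (s^2 + 6)/(s^3 - 5*s^2 + 4*s - 20)

Apply the Laplace transform to the equation.
With L{y'} = sY - y(0) = sY - 1: the LHS transforms to (s - 5)Y - (1).
The right side is L{sin(2*t)} = 2/(s^2 + 4).
So (s - 5)Y = 2/(s^2 + 4) + (1).
Isolate Y and clear denominators.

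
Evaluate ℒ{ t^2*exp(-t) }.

2/(s + 1)^3

L{t^2} = 2!/s^3 = 2/s^3.
By the first shifting theorem, multiplying by e^(-t) replaces s with s + 1.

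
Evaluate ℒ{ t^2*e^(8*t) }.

L{t^2} = 2!/s^3 = 2/s^3.
By the first shifting theorem, multiplying by e^(8t) replaces s with s - 8.

2/(s - 8)^3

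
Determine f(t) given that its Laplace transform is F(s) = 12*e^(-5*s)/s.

f(t) = Heaviside(t - 5)*(12)

The factor e^(-5s) signals a time shift by c = 5 (second shifting theorem).
L{12} = 12/s, so L^-1{12/s} = 12.
Hence the inverse is u(t - 5) times that function evaluated at t - 5.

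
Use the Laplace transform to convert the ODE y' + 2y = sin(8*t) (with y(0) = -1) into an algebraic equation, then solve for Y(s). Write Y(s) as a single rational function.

Y(s) = (-s^2 - 56)/(s^3 + 2*s^2 + 64*s + 128)

Transform both sides with L{·}.
Using L{y'} = sY - y(0) = sY - (-1), the left side becomes (s + 2)Y - (-1).
The right side is L{sin(8*t)} = 8/(s^2 + 64).
So (s + 2)Y = 8/(s^2 + 64) + (-1).
Solve for Y(s) and write it as one ratio of polynomials.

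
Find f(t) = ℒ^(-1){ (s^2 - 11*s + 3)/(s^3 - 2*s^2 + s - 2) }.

Factor the denominator: s^3 - 2*s^2 + s - 2 = (s - 2)*(s^2 + 1).
Partial fraction decomposition gives [-3/(s - 2)] + [4*s/(s^2 + 1)] + [-3/(s^2 + 1)].
Invert each term: -3/(s - 2) ↔ -3e^(2t); 4·s/(s^2 + 1) ↔ 4cos(t); -3·1/(s^2 + 1) ↔ -3sin(t).

f(t) = -3*exp(2*t) - 3*sin(t) + 4*cos(t)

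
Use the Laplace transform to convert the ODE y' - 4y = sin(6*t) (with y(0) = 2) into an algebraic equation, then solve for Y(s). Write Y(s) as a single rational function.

Take the Laplace transform of both sides.
Using L{y'} = sY - y(0) = sY - 2, the left side becomes (s - 4)Y - (2).
The right side is L{sin(6*t)} = 6/(s^2 + 36).
So (s - 4)Y = 6/(s^2 + 36) + (2).
Solve for Y(s) and write it as one ratio of polynomials.

Y(s) = (2*s^2 + 78)/(s^3 - 4*s^2 + 36*s - 144)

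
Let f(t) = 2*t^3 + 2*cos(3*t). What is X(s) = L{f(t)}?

By linearity of the Laplace transform, transform each term separately.
(2)·[L{t^3} = 3!/s^4 = 6/s^4]; (2)·[L{cos(3t)} = s/(s^2 + 9)].

X(s) = 2*s/(s^2 + 9) + 12/s^4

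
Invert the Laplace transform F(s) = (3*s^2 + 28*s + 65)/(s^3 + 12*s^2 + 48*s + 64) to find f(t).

Factor the denominator: s^3 + 12*s^2 + 48*s + 64 = (s + 4)^3.
Partial fraction decomposition gives [3/(s + 4)] + [4/(s + 4)^2] + [(s + 4)^(-3)].
Invert each term: 3/(s + 4) ↔ 3e^(-4t); 4/(s + 4)^2 ↔ 4t·e^(-4t); 1/(s + 4)^3 ↔ (1/2)t^2·e^(-4t).

f(t) = t^2*exp(-4*t)/2 + 4*t*exp(-4*t) + 3*exp(-4*t)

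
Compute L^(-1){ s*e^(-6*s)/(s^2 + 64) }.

The factor e^(-6s) signals a time shift by c = 6 (second shifting theorem).
L{cos(8t)} = s/(s^2 + 64), so L^-1{s/(s^2 + 64)} = cos(8*t).
Hence the inverse is u(t - 6) times that function evaluated at t - 6.

Heaviside(t - 6)*(cos(8*t - 48))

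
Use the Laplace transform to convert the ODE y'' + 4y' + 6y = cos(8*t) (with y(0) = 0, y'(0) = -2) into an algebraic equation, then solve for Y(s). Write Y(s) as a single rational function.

Apply the Laplace transform to the equation.
The derivative rules (L{y''} = s^2 Y - s·y(0) - y'(0) and L{y'} = sY - y(0), with y(0) = 0, y'(0) = -2) turn the left side into (s^2 + 4*s + 6)Y - (-2).
The right side is L{cos(8*t)} = s/(s^2 + 64).
So (s^2 + 4*s + 6)Y = s/(s^2 + 64) + (-2).
Isolate Y and clear denominators.

Y(s) = (-2*s^2 + s - 128)/(s^4 + 4*s^3 + 70*s^2 + 256*s + 384)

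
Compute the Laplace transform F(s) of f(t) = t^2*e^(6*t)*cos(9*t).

L{cos(9t)} = s/(s^2 + 81).
Multiplying by e^(6t) shifts s → s - 6, so L{e^(6*t)*cos(9*t)} = (s - 6)/((s - 6)^2 + 81).
Then apply L{t^2·g(t)} = (-1)^2 d^2/ds^2[G(s)] with G(s) = (s - 6)/((s - 6)^2 + 81):
differentiating 2 times and applying the sign gives 2*(s - 6)*(s^2 - 12*s - 207)/(s^2 - 12*s + 117)^3.

F(s) = 2*(s - 6)*(s^2 - 12*s - 207)/(s^2 - 12*s + 117)^3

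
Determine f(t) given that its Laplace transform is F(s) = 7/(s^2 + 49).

f(t) = sin(7*t)

Since L{sin(7t)} = 7/(s^2 + 49), the inverse is sin(7*t).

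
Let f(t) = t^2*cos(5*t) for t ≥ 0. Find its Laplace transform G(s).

G(s) = 2*s*(s^2 - 75)/(s^2 + 25)^3

L{cos(5t)} = s/(s^2 + 25).
Then apply L{t^2·g(t)} = (-1)^2 d^2/ds^2[H(s)] with H(s) = s/(s^2 + 25):
differentiating 2 times and applying the sign gives 2*s*(s^2 - 75)/(s^2 + 25)^3.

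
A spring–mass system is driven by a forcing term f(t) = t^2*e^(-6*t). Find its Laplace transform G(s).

G(s) = 2/(s + 6)^3

L{e^(-6t)} = 1/(s + 6).
Then apply L{t^2·g(t)} = (-1)^2 d^2/ds^2[H(s)] with H(s) = 1/(s + 6):
differentiating 2 times and applying the sign gives 2/(s + 6)^3.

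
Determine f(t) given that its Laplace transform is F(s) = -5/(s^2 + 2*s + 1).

Rewrite the denominator: s^2 + 2*s + 1 = (s + 1)^2.
The form in (s + 1) signals a first-shifting-theorem factor e^(-t).
Since L{t} = 1!/s^2 = 1/s^2, the inverse is t*e^(-t), scaled by -5.

f(t) = -5*t*exp(-t)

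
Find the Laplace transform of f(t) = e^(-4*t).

1/(s + 4)

L{e^(-4t)} = 1/(s + 4).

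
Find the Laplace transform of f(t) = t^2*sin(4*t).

8*(3*s^2 - 16)/(s^2 + 16)^3

L{sin(4t)} = 4/(s^2 + 16).
Then apply L{t^2·g(t)} = (-1)^2 d^2/ds^2[G(s)] with G(s) = 4/(s^2 + 16):
differentiating 2 times and applying the sign gives 8*(3*s^2 - 16)/(s^2 + 16)^3.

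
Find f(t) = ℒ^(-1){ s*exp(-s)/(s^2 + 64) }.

f(t) = Heaviside(t - 1)*(cos(8*t - 8))

The factor e^(-s) signals a time shift by c = 1 (second shifting theorem).
L{cos(8t)} = s/(s^2 + 64), so L^-1{s/(s^2 + 64)} = cos(8*t).
Hence the inverse is u(t - 1) times that function evaluated at t - 1.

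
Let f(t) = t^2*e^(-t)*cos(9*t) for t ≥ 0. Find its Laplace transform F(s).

L{cos(9t)} = s/(s^2 + 81).
Multiplying by e^(-t) shifts s → s + 1, so L{e^(-t)*cos(9*t)} = (s + 1)/((s + 1)^2 + 81).
Then apply L{t^2·g(t)} = (-1)^2 d^2/ds^2[G(s)] with G(s) = (s + 1)/((s + 1)^2 + 81):
differentiating 2 times and applying the sign gives 2*(s + 1)*(s^2 + 2*s - 242)/(s^2 + 2*s + 82)^3.

F(s) = 2*(s + 1)*(s^2 + 2*s - 242)/(s^2 + 2*s + 82)^3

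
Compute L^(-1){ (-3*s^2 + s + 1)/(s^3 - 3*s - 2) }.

t*exp(-t) - exp(2*t) - 2*exp(-t)

Factor the denominator: s^3 - 3*s - 2 = (s - 2)*(s + 1)^2.
Partial fraction decomposition gives [-2/(s + 1)] + [(s + 1)^(-2)] + [-1/(s - 2)].
Invert each term: -2/(s + 1) ↔ -2e^(-t); 1/(s + 1)^2 ↔ t·e^(-t); -1/(s - 2) ↔ -e^(2t).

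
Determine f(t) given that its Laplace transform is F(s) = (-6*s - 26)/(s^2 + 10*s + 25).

f(t) = 4*t*exp(-5*t) - 6*exp(-5*t)

Factor the denominator: s^2 + 10*s + 25 = (s + 5)^2.
Partial fraction decomposition gives [-6/(s + 5)] + [4/(s + 5)^2].
Invert each term: -6/(s + 5) ↔ -6e^(-5t); 4/(s + 5)^2 ↔ 4t·e^(-5t).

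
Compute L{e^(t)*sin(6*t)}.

6/((s - 1)^2 + 36)

L{sin(6t)} = 6/(s^2 + 36).
By the first shifting theorem, multiplying by e^(t) replaces s with s - 1.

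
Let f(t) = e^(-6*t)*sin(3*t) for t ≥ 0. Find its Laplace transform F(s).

F(s) = 3/((s + 6)^2 + 9)

L{sin(3t)} = 3/(s^2 + 9).
By the first shifting theorem, multiplying by e^(-6t) replaces s with s + 6.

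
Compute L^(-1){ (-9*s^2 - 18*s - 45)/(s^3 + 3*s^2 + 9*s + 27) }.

-sin(3*t) - 5*cos(3*t) - 4*exp(-3*t)

Factor the denominator: s^3 + 3*s^2 + 9*s + 27 = (s + 3)*(s^2 + 9).
Partial fraction decomposition gives [-4/(s + 3)] + [-5*s/(s^2 + 9)] + [-3/(s^2 + 9)].
Invert each term: -4/(s + 3) ↔ -4e^(-3t); -5·s/(s^2 + 9) ↔ -5cos(3t); -1·3/(s^2 + 9) ↔ -sin(3t).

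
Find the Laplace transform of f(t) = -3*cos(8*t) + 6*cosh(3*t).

-3*s/(s^2 + 64) + 6*s/(s^2 - 9)

Apply the Laplace transform termwise.
(6)·[L{cosh(3t)} = s/(s^2 - 9)]; (-3)·[L{cos(8t)} = s/(s^2 + 64)].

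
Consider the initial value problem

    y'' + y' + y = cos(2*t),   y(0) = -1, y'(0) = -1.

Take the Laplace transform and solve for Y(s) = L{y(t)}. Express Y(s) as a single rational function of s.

Take the Laplace transform of both sides.
The derivative rules (L{y''} = s^2 Y - s·y(0) - y'(0) and L{y'} = sY - y(0), with y(0) = -1, y'(0) = -1) turn the left side into (s^2 + s + 1)Y - (-s - 2).
The right side is L{cos(2*t)} = s/(s^2 + 4).
So (s^2 + s + 1)Y = s/(s^2 + 4) + (-s - 2).
Isolate Y and clear denominators.

Y(s) = (-s^3 - 2*s^2 - 3*s - 8)/(s^4 + s^3 + 5*s^2 + 4*s + 4)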